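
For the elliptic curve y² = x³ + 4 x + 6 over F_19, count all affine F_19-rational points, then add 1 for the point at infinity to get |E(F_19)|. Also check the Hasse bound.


Affine points = {(0, 5), (0, 14), (1, 7), (1, 12), (3, 8), (3, 11), (7, 4), (7, 15), (9, 7), (9, 12), (10, 1), (10, 18), (16, 9), (16, 10), (17, 3), (17, 16), (18, 1), (18, 18)}; affine count = 18; |E(F_19)| = 19.

Discriminant check: Δ ∝ 4a³ + 27b² = 4·4³ + 27·6² = 4·64 + 27·36 ≡ 12 (mod 19). Nonzero ⇒ E is nonsingular.
For each x ∈ F_19, compute rhs = x³ + 4·x + 6 mod 19, then count y ∈ F_19 with y² ≡ rhs.
  x = 0: rhs = 6, matching y values: 5, 14 (2 points).
  x = 1: rhs = 11, matching y values: 7, 12 (2 points).
  x = 2: rhs = 3, matching y values: none (0 points).
  x = 3: rhs = 7, matching y values: 8, 11 (2 points).
  x = 4: rhs = 10, matching y values: none (0 points).
  x = 5: rhs = 18, matching y values: none (0 points).
  x = 6: rhs = 18, matching y values: none (0 points).
  x = 7: rhs = 16, matching y values: 4, 15 (2 points).
  x = 8: rhs = 18, matching y values: none (0 points).
  x = 9: rhs = 11, matching y values: 7, 12 (2 points).
  x = 10: rhs = 1, matching y values: 1, 18 (2 points).
  x = 11: rhs = 13, matching y values: none (0 points).
  x = 12: rhs = 15, matching y values: none (0 points).
  x = 13: rhs = 13, matching y values: none (0 points).
  x = 14: rhs = 13, matching y values: none (0 points).
  x = 15: rhs = 2, matching y values: none (0 points).
  x = 16: rhs = 5, matching y values: 9, 10 (2 points).
  x = 17: rhs = 9, matching y values: 3, 16 (2 points).
  x = 18: rhs = 1, matching y values: 1, 18 (2 points).
Total affine count: 18.
Full point count |E(F_19)| = 18 + 1 = 19.
Hasse bound: |19 − (19+1)| = |-1| = 1 ≤ 2√19 ≈ 8.7178 ✓.


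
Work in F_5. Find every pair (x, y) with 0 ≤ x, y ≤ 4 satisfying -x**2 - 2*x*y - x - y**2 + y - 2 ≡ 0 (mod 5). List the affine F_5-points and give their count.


Affine F_5-points: {(1, 2), (3, 1), (3, 4), (4, 1), (4, 2)}; count = 5.

For each of the 25 pairs (x, y) ∈ F_5², evaluate f(x, y) mod 5. Record the zeros.
  x = 0: [0↦3, 1↦3, 2↦1, 3↦2, 4↦1]  zeros at y ∈ ∅
  x = 1: [0↦1, 1↦4, 2↦0, 3↦4, 4↦1]  zeros at y ∈ {2}
  x = 2: [0↦2, 1↦3, 2↦2, 3↦4, 4↦4]  zeros at y ∈ ∅
  x = 3: [0↦1, 1↦0, 2↦2, 3↦2, 4↦0]  zeros at y ∈ {1, 4}
  x = 4: [0↦3, 1↦0, 2↦0, 3↦3, 4↦4]  zeros at y ∈ {1, 2}
Collecting zeros: affine points = {(1, 2), (3, 1), (3, 4), (4, 1), (4, 2)}.
Total count |C(F_5)_aff| = 5.


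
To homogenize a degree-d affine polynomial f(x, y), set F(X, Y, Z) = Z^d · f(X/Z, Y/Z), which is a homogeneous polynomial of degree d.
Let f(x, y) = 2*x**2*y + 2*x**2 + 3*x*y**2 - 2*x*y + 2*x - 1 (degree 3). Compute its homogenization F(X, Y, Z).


F(X, Y, Z) = 2*X**2*Y + 2*X**2*Z + 3*X*Y**2 - 2*X*Y*Z + 2*X*Z**2 - Z**3

deg(f) = 3.
Substitute x = X/Z, y = Y/Z into f, then multiply by Z^3.
  monomial 2·x^2·y^1 ↦ 2·X^2·Y^1·Z^0.
  monomial 2·x^2·y^0 ↦ 2·X^2·Y^0·Z^1.
  monomial 3·x^1·y^2 ↦ 3·X^1·Y^2·Z^0.
  monomial -2·x^1·y^1 ↦ -2·X^1·Y^1·Z^1.
  monomial 2·x^1·y^0 ↦ 2·X^1·Y^0·Z^2.
  monomial -1·x^0·y^0 ↦ -1·X^0·Y^0·Z^3.
Collecting: F(X, Y, Z) = 2*X**2*Y + 2*X**2*Z + 3*X*Y**2 - 2*X*Y*Z + 2*X*Z**2 - Z**3.


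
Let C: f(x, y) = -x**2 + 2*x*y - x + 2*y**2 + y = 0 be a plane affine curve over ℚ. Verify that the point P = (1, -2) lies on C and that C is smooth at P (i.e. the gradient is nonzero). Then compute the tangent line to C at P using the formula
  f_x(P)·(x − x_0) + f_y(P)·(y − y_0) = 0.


Tangent line at P: -7*x - 5*y - 3 = 0.

Step 1: f(1, -2) = 0, so P lies on C.
Step 2: partial derivatives
  f_x(x, y) = -2*x + 2*y - 1, f_y(x, y) = 2*x + 4*y + 1.
  f_x(P) = -7, f_y(P) = -5 (gradient nonzero, so P is smooth).
Step 3: tangent line at P: -7·(x − 1) + -5·(y − -2) = 0.
Expanding: -7*x - 5*y - 3 = 0.


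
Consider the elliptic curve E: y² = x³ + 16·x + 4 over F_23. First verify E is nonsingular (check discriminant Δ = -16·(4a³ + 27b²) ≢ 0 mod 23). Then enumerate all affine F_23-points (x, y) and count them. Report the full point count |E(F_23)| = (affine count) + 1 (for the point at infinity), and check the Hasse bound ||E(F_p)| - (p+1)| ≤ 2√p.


Affine points = {(0, 2), (0, 21), (5, 5), (5, 18), (8, 0), (9, 7), (9, 16), (11, 4), (11, 19), (15, 10), (15, 13), (16, 3), (16, 20), (18, 11), (18, 12)}; affine count = 15; |E(F_23)| = 16.

Discriminant check: Δ ∝ 4a³ + 27b² = 4·16³ + 27·4² = 4·4096 + 27·16 ≡ 3 (mod 23). Nonzero ⇒ E is nonsingular.
For each x ∈ F_23, compute rhs = x³ + 16·x + 4 mod 23, then count y ∈ F_23 with y² ≡ rhs.
  x = 0: rhs = 4, matching y values: 2, 21 (2 points).
  x = 1: rhs = 21, matching y values: none (0 points).
  x = 2: rhs = 21, matching y values: none (0 points).
  x = 3: rhs = 10, matching y values: none (0 points).
  x = 4: rhs = 17, matching y values: none (0 points).
  x = 5: rhs = 2, matching y values: 5, 18 (2 points).
  x = 6: rhs = 17, matching y values: none (0 points).
  x = 7: rhs = 22, matching y values: none (0 points).
  x = 8: rhs = 0, matching y values: 0 (1 points).
  x = 9: rhs = 3, matching y values: 7, 16 (2 points).
  x = 10: rhs = 14, matching y values: none (0 points).
  x = 11: rhs = 16, matching y values: 4, 19 (2 points).
  x = 12: rhs = 15, matching y values: none (0 points).
  x = 13: rhs = 17, matching y values: none (0 points).
  x = 14: rhs = 5, matching y values: none (0 points).
  x = 15: rhs = 8, matching y values: 10, 13 (2 points).
  x = 16: rhs = 9, matching y values: 3, 20 (2 points).
  x = 17: rhs = 14, matching y values: none (0 points).
  x = 18: rhs = 6, matching y values: 11, 12 (2 points).
  x = 19: rhs = 14, matching y values: none (0 points).
  x = 20: rhs = 21, matching y values: none (0 points).
  x = 21: rhs = 10, matching y values: none (0 points).
  x = 22: rhs = 10, matching y values: none (0 points).
Total affine count: 15.
Full point count |E(F_23)| = 15 + 1 = 16.
Hasse bound: |16 − (23+1)| = |-8| = 8 ≤ 2√23 ≈ 9.5917 ✓.


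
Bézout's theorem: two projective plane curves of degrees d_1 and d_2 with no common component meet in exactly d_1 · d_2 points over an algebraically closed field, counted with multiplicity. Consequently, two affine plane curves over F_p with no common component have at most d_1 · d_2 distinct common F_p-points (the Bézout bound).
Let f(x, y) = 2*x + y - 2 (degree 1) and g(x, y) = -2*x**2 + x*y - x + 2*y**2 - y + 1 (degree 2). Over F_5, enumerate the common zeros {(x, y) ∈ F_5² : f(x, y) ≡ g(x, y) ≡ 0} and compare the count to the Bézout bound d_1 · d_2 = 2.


Common zeros: ∅; count = 0; Bézout bound = 2.

deg(f) = 1, deg(g) = 2, so Bézout bound = 2.
Scan x ∈ F_5. For each x, list the y ∈ F_5 with f(x, y) ≡ 0 and those with g(x, y) ≡ 0 (mod 5); the common zeros in that column are the intersection.
  x = 0: f ≡ 0 at y ∈ {2}; g ≡ 0 at y ∈ ∅; common: ∅.
  x = 1: f ≡ 0 at y ∈ {0}; g ≡ 0 at y ∈ {1, 4}; common: ∅.
  x = 2: f ≡ 0 at y ∈ {3}; g ≡ 0 at y ∈ ∅; common: ∅.
  x = 3: f ≡ 0 at y ∈ {1}; g ≡ 0 at y ∈ {0, 4}; common: ∅.
  x = 4: f ≡ 0 at y ∈ {4}; g ≡ 0 at y ∈ {0, 1}; common: ∅.
Collecting: common zeros = ∅, so the count is 0.
Comparison with the Bézout bound: 0 ≤ 2 = deg(f)·deg(g), as expected for curves with no common component (the affine F_5-count falls short of the bound because intersections may lie at infinity, over extension fields, or carry multiplicity).


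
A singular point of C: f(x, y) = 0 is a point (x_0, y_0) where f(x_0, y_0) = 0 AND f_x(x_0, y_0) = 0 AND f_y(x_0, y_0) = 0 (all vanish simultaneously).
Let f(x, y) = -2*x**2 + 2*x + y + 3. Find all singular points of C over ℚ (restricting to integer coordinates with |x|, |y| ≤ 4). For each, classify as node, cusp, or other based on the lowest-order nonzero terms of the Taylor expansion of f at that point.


No singular points in the scanned grid; C is smooth there.

Compute partial derivatives:
  f_x = 2 - 4*x.
  f_y = 1.
f_y = 1 is a nonzero constant, so f_y never vanishes: no point (x, y) can satisfy f = f_x = f_y = 0. In particular no (x, y) ∈ {−4, ..., 4}² is singular; the curve is smooth.


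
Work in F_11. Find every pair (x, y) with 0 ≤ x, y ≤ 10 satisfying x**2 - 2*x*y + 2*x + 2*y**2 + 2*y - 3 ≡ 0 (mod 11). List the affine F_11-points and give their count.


Affine F_11-points: {(1, 0), (4, 7), (6, 2), (6, 3), (7, 2), (7, 4), (8, 0), (8, 7), (9, 3), (9, 5), (10, 4), (10, 5)}; count = 12.

For each of the 121 pairs (x, y) ∈ F_11², evaluate f(x, y) mod 11. Record the zeros.
  x = 0: [0↦8, 1↦1, 2↦9, 3↦10, 4↦4, 5↦2, 6↦4, 7↦10, 8↦9, 9↦1, 10↦8]  zeros at y ∈ ∅
  x = 1: [0↦0, 1↦2, 2↦8, 3↦7, 4↦10, 5↦6, 6↦6, 7↦10, 8↦7, 9↦8, 10↦2]  zeros at y ∈ {0}
  x = 2: [0↦5, 1↦5, 2↦9, 3↦6, 4↦7, 5↦1, 6↦10, 7↦1, 8↦7, 9↦6, 10↦9]  zeros at y ∈ ∅
  x = 3: [0↦1, 1↦10, 2↦1, 3↦7, 4↦6, 5↦9, 6↦5, 7↦5, 8↦9, 9↦6, 10↦7]  zeros at y ∈ ∅
  x = 4: [0↦10, 1↦6, 2↦6, 3↦10, 4↦7, 5↦8, 6↦2, 7↦0, 8↦2, 9↦8, 10↦7]  zeros at y ∈ {7}
  x = 5: [0↦10, 1↦4, 2↦2, 3↦4, 4↦10, 5↦9, 6↦1, 7↦8, 8↦8, 9↦1, 10↦9]  zeros at y ∈ ∅
  x = 6: [0↦1, 1↦4, 2↦0, 3↦0, 4↦4, 5↦1, 6↦2, 7↦7, 8↦5, 9↦7, 10↦2]  zeros at y ∈ {2, 3}
  x = 7: [0↦5, 1↦6, 2↦0, 3↦9, 4↦0, 5↦6, 6↦5, 7↦8, 8↦4, 9↦4, 10↦8]  zeros at y ∈ {2, 4}
  x = 8: [0↦0, 1↦10, 2↦2, 3↦9, 4↦9, 5↦2, 6↦10, 7↦0, 8↦5, 9↦3, 10↦5]  zeros at y ∈ {0, 7}
  x = 9: [0↦8, 1↦5, 2↦6, 3↦0, 4↦9, 5↦0, 6↦6, 7↦5, 8↦8, 9↦4, 10↦4]  zeros at y ∈ {3, 5}
  x = 10: [0↦7, 1↦2, 2↦1, 3↦4, 4↦0, 5↦0, 6↦4, 7↦1, 8↦2, 9↦7, 10↦5]  zeros at y ∈ {4, 5}
Collecting zeros: affine points = {(1, 0), (4, 7), (6, 2), (6, 3), (7, 2), (7, 4), (8, 0), (8, 7), (9, 3), (9, 5), (10, 4), (10, 5)}.
Total count |C(F_11)_aff| = 12.


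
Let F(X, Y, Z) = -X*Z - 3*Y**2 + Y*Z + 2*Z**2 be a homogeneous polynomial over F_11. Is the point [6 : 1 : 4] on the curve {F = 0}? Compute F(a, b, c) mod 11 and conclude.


F(6,1,4) ≡ 9 (mod 11); P is NOT on the curve.

Evaluate F(6, 1, 4) term-by-term (mod 11).
  -X*Z ↦ -1·6·1·4 = -24
  -3*Y**2 ↦ -3·1·1·1 = -3
  Y*Z ↦ 1·1·1·4 = 4
  2*Z**2 ↦ 2·1·1·16 = 32
Sum: F(6, 1, 4) = (-24) + (-3) + (4) + (32) = 9.
Reducing mod 11: 9 ≡ 9 (mod 11).
Since F(a, b, c) ≡ 9 ≠ 0 (mod 11), P does NOT lie on the curve.


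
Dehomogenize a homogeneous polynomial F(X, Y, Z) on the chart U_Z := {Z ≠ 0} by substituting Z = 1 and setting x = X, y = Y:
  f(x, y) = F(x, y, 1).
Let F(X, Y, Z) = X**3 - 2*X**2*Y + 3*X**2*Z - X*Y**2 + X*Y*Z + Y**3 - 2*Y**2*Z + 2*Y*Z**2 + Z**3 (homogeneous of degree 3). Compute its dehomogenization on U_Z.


f(x, y) = x**3 - 2*x**2*y + 3*x**2 - x*y**2 + x*y + y**3 - 2*y**2 + 2*y + 1

On U_Z we set Z = 1. Each monomial c·X^i·Y^j·Z^k in F becomes c·x^i·y^j·1^k = c·x^i·y^j.
Substituting Z = 1: F(X, Y, 1) = x**3 - 2*x**2*y + 3*x**2 - x*y**2 + x*y + y**3 - 2*y**2 + 2*y + 1.
Note: deg(f) ≤ deg(F) = 3; strict inequality happens when F is divisible by Z (lost terms).


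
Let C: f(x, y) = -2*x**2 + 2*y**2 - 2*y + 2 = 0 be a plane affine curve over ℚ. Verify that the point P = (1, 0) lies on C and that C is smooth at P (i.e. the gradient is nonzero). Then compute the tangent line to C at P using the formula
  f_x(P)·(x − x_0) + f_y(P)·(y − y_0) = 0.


Tangent line at P: -4*x - 2*y + 4 = 0.

Step 1: f(1, 0) = 0, so P lies on C.
Step 2: partial derivatives
  f_x(x, y) = -4*x, f_y(x, y) = 4*y - 2.
  f_x(P) = -4, f_y(P) = -2 (gradient nonzero, so P is smooth).
Step 3: tangent line at P: -4·(x − 1) + -2·(y − 0) = 0.
Expanding: -4*x - 2*y + 4 = 0.


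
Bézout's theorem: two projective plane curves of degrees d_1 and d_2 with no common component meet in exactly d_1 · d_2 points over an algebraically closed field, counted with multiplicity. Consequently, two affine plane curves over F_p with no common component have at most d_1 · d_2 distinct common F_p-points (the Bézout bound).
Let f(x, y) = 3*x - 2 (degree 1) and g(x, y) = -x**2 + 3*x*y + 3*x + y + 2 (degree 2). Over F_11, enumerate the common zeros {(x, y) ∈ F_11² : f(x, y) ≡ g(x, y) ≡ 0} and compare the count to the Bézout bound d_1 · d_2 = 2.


Common zeros: {(8, 9)}; count = 1; Bézout bound = 2.

deg(f) = 1, deg(g) = 2, so Bézout bound = 2.
Scan x ∈ F_11. For each x, list the y ∈ F_11 with f(x, y) ≡ 0 and those with g(x, y) ≡ 0 (mod 11); the common zeros in that column are the intersection.
  x = 0: f ≡ 0 at y ∈ ∅; g ≡ 0 at y ∈ {9}; common: ∅.
  x = 1: f ≡ 0 at y ∈ ∅; g ≡ 0 at y ∈ {10}; common: ∅.
  x = 2: f ≡ 0 at y ∈ ∅; g ≡ 0 at y ∈ {1}; common: ∅.
  x = 3: f ≡ 0 at y ∈ ∅; g ≡ 0 at y ∈ {2}; common: ∅.
  x = 4: f ≡ 0 at y ∈ ∅; g ≡ 0 at y ∈ {1}; common: ∅.
  x = 5: f ≡ 0 at y ∈ ∅; g ≡ 0 at y ∈ {6}; common: ∅.
  x = 6: f ≡ 0 at y ∈ ∅; g ≡ 0 at y ∈ {2}; common: ∅.
  x = 7: f ≡ 0 at y ∈ ∅; g ≡ 0 at y ∈ ∅; common: ∅.
  x = 8: f ≡ 0 at y ∈ {0, 1, 2, 3, 4, 5, 6, 7, 8, 9, 10}; g ≡ 0 at y ∈ {9}; common: {9}.
  x = 9: f ≡ 0 at y ∈ ∅; g ≡ 0 at y ∈ {5}; common: ∅.
  x = 10: f ≡ 0 at y ∈ ∅; g ≡ 0 at y ∈ {10}; common: ∅.
Collecting: common zeros = {(8, 9)}, so the count is 1.
Comparison with the Bézout bound: 1 ≤ 2 = deg(f)·deg(g), as expected for curves with no common component (the affine F_11-count falls short of the bound because intersections may lie at infinity, over extension fields, or carry multiplicity).


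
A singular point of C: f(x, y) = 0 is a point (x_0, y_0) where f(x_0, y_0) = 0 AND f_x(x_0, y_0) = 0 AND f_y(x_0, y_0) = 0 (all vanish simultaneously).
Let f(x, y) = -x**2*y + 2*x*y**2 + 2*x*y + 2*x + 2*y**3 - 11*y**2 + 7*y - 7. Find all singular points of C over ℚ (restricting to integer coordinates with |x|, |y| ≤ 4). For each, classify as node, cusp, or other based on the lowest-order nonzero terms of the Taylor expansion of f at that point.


Singular points: {(3, 1)}; classification: node.

Compute partial derivatives:
  f_x = -2*x*y + 2*y**2 + 2*y + 2.
  f_y = -x**2 + 4*x*y + 2*x + 6*y**2 - 22*y + 7.
Scan x_0 ∈ {−4, ..., 4}. For each x_0, f_y(x_0, y) is a polynomial in y; find its integer roots y ∈ {−4, ..., 4}, then test f_x and f at those candidates.
  x = -4: f_y(-4, y) = 6*y**2 - 38*y - 17; no integer root y with |y| ≤ 4.
  x = -3: f_y(-3, y) = 6*y**2 - 34*y - 8; no integer root y with |y| ≤ 4.
  x = -2: f_y(-2, y) = 6*y**2 - 30*y - 1; no integer root y with |y| ≤ 4.
  x = -1: f_y(-1, y) = 6*y**2 - 26*y + 4; no integer root y with |y| ≤ 4.
  x = 0: f_y(0, y) = 6*y**2 - 22*y + 7; no integer root y with |y| ≤ 4.
  x = 1: f_y(1, y) = 6*y**2 - 18*y + 8; no integer root y with |y| ≤ 4.
  x = 2: f_y(2, y) = 6*y**2 - 14*y + 7; no integer root y with |y| ≤ 4.
  x = 3: f_y(3, y) = 6*y**2 - 10*y + 4; vanishes at y ∈ {1}. (3, 1): f_x = 0, f = 0 — SINGULAR.
  x = 4: f_y(4, y) = 6*y**2 - 6*y - 1; no integer root y with |y| ≤ 4.
Only singular point on the grid: (3, 1).
Classify: substitute x = 3 + u, y = 1 + v and expand: f = -u**2*v - u**2 + 2*u*v**2 + 2*v**3 + v**2.
No constant or linear terms (consistent with a singular point). Quadratic part: -u**2 + v**2. Cubic part: -u**2*v + 2*u*v**2 + 2*v**3.
The quadratic part v**2 - u**2 = (v − u)(v + u) splits into two distinct linear factors, so there are two distinct tangent lines y − 1 = ±(x − 3) — this is a node (ordinary double point).
Classification: node.


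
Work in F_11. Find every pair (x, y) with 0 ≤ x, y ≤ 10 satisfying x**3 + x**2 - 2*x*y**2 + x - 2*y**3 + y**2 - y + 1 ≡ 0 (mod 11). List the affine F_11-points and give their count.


Affine F_11-points: {(1, 1), (2, 4), (2, 7), (4, 6), (5, 8), (7, 2), (7, 6), (9, 9), (10, 0), (10, 1), (10, 6)}; count = 11.

For each of the 121 pairs (x, y) ∈ F_11², evaluate f(x, y) mod 11. Record the zeros.
  x = 0: [0↦1, 1↦10, 2↦9, 3↦8, 4↦6, 5↦2, 6↦6, 7↦6, 8↦1, 9↦1, 10↦5]  zeros at y ∈ ∅
  x = 1: [0↦4, 1↦0, 2↦4, 3↦4, 4↦10, 5↦10, 6↦3, 7↦10, 8↦8, 9↦7, 10↦6]  zeros at y ∈ {1}
  x = 2: [0↦4, 1↦9, 2↦7, 3↦8, 4↦0, 5↦4, 6↦8, 7↦0, 8↦1, 9↦10, 10↦4]  zeros at y ∈ {4, 7}
  x = 3: [0↦7, 1↦10, 2↦2, 3↦4, 4↦4, 5↦1, 6↦5, 7↦4, 8↦8, 9↦5, 10↦5]  zeros at y ∈ ∅
  x = 4: [0↦8, 1↦9, 2↦6, 3↦9, 4↦6, 5↦7, 6↦0, 7↦6, 8↦2, 9↦9, 10↦4]  zeros at y ∈ {6}
  x = 5: [0↦2, 1↦1, 2↦3, 3↦7, 4↦1, 5↦6, 6↦10, 7↦1, 8↦0, 9↦6, 10↦7]  zeros at y ∈ {8}
  x = 6: [0↦6, 1↦3, 2↦10, 3↦4, 4↦6, 5↦4, 6↦8, 7↦6, 8↦8, 9↦2, 10↦9]  zeros at y ∈ ∅
  x = 7: [0↦4, 1↦10, 2↦0, 3↦6, 4↦5, 5↦7, 6↦0, 7↦5, 8↦10, 9↦3, 10↦5]  zeros at y ∈ {2, 6}
  x = 8: [0↦2, 1↦6, 2↦1, 3↦8, 4↦4, 5↦10, 6↦3, 7↦4, 8↦1, 9↦4, 10↦1]  zeros at y ∈ ∅
  x = 9: [0↦6, 1↦8, 2↦8, 3↦5, 4↦9, 5↦8, 6↦1, 7↦9, 8↦9, 9↦0, 10↦3]  zeros at y ∈ {9}
  x = 10: [0↦0, 1↦0, 2↦5, 3↦3, 4↦4, 5↦7, 6↦0, 7↦4, 8↦7, 9↦8, 10↦6]  zeros at y ∈ {0, 1, 6}
Collecting zeros: affine points = {(1, 1), (2, 4), (2, 7), (4, 6), (5, 8), (7, 2), (7, 6), (9, 9), (10, 0), (10, 1), (10, 6)}.
Total count |C(F_11)_aff| = 11.


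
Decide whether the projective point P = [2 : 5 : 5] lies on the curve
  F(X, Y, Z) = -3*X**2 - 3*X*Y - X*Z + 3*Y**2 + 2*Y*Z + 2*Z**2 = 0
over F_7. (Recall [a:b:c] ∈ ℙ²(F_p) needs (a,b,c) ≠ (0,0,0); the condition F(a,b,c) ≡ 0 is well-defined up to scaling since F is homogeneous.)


F(2,5,5) ≡ 4 (mod 7); P is NOT on the curve.

Evaluate F(2, 5, 5) term-by-term (mod 7).
  -3*X**2 ↦ -3·4·1·1 = -12
  -3*X*Y ↦ -3·2·5·1 = -30
  -X*Z ↦ -1·2·1·5 = -10
  3*Y**2 ↦ 3·1·25·1 = 75
  2*Y*Z ↦ 2·1·5·5 = 50
  2*Z**2 ↦ 2·1·1·25 = 50
Sum: F(2, 5, 5) = (-12) + (-30) + (-10) + (75) + (50) + (50) = 123.
Reducing mod 7: 123 ≡ 4 (mod 7).
Since F(a, b, c) ≡ 4 ≠ 0 (mod 7), P does NOT lie on the curve.


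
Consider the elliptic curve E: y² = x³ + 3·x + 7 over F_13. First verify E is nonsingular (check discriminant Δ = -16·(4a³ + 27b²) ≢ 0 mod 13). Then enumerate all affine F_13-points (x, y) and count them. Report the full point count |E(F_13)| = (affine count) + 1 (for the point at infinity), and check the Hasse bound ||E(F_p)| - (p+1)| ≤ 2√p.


Affine points = {(3, 2), (3, 11), (5, 2), (5, 11), (8, 6), (8, 7), (9, 3), (9, 10), (10, 6), (10, 7), (12, 4), (12, 9)}; affine count = 12; |E(F_13)| = 13.

Discriminant check: Δ ∝ 4a³ + 27b² = 4·3³ + 27·7² = 4·27 + 27·49 ≡ 1 (mod 13). Nonzero ⇒ E is nonsingular.
For each x ∈ F_13, compute rhs = x³ + 3·x + 7 mod 13, then count y ∈ F_13 with y² ≡ rhs.
  x = 0: rhs = 7, matching y values: none (0 points).
  x = 1: rhs = 11, matching y values: none (0 points).
  x = 2: rhs = 8, matching y values: none (0 points).
  x = 3: rhs = 4, matching y values: 2, 11 (2 points).
  x = 4: rhs = 5, matching y values: none (0 points).
  x = 5: rhs = 4, matching y values: 2, 11 (2 points).
  x = 6: rhs = 7, matching y values: none (0 points).
  x = 7: rhs = 7, matching y values: none (0 points).
  x = 8: rhs = 10, matching y values: 6, 7 (2 points).
  x = 9: rhs = 9, matching y values: 3, 10 (2 points).
  x = 10: rhs = 10, matching y values: 6, 7 (2 points).
  x = 11: rhs = 6, matching y values: none (0 points).
  x = 12: rhs = 3, matching y values: 4, 9 (2 points).
Total affine count: 12.
Full point count |E(F_13)| = 12 + 1 = 13.
Hasse bound: |13 − (13+1)| = |-1| = 1 ≤ 2√13 ≈ 7.2111 ✓.


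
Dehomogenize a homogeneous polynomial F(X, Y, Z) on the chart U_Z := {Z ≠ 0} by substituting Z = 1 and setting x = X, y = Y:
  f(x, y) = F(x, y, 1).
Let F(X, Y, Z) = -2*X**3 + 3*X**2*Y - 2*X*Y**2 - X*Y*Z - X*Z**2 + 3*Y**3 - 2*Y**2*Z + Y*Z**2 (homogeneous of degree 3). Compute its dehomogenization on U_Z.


f(x, y) = -2*x**3 + 3*x**2*y - 2*x*y**2 - x*y - x + 3*y**3 - 2*y**2 + y

On U_Z we set Z = 1. Each monomial c·X^i·Y^j·Z^k in F becomes c·x^i·y^j·1^k = c·x^i·y^j.
Substituting Z = 1: F(X, Y, 1) = -2*x**3 + 3*x**2*y - 2*x*y**2 - x*y - x + 3*y**3 - 2*y**2 + y.
Note: deg(f) ≤ deg(F) = 3; strict inequality happens when F is divisible by Z (lost terms).


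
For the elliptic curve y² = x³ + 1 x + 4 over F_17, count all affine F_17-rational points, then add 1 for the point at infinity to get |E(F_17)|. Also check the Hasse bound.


Affine points = {(0, 2), (0, 15), (3, 0), (4, 2), (4, 15), (5, 7), (5, 10), (13, 2), (13, 15), (14, 5), (14, 12), (16, 6), (16, 11)}; affine count = 13; |E(F_17)| = 14.

Discriminant check: Δ ∝ 4a³ + 27b² = 4·1³ + 27·4² = 4·1 + 27·16 ≡ 11 (mod 17). Nonzero ⇒ E is nonsingular.
For each x ∈ F_17, compute rhs = x³ + 1·x + 4 mod 17, then count y ∈ F_17 with y² ≡ rhs.
  x = 0: rhs = 4, matching y values: 2, 15 (2 points).
  x = 1: rhs = 6, matching y values: none (0 points).
  x = 2: rhs = 14, matching y values: none (0 points).
  x = 3: rhs = 0, matching y values: 0 (1 points).
  x = 4: rhs = 4, matching y values: 2, 15 (2 points).
  x = 5: rhs = 15, matching y values: 7, 10 (2 points).
  x = 6: rhs = 5, matching y values: none (0 points).
  x = 7: rhs = 14, matching y values: none (0 points).
  x = 8: rhs = 14, matching y values: none (0 points).
  x = 9: rhs = 11, matching y values: none (0 points).
  x = 10: rhs = 11, matching y values: none (0 points).
  x = 11: rhs = 3, matching y values: none (0 points).
  x = 12: rhs = 10, matching y values: none (0 points).
  x = 13: rhs = 4, matching y values: 2, 15 (2 points).
  x = 14: rhs = 8, matching y values: 5, 12 (2 points).
  x = 15: rhs = 11, matching y values: none (0 points).
  x = 16: rhs = 2, matching y values: 6, 11 (2 points).
Total affine count: 13.
Full point count |E(F_17)| = 13 + 1 = 14.
Hasse bound: |14 − (17+1)| = |-4| = 4 ≤ 2√17 ≈ 8.2462 ✓.


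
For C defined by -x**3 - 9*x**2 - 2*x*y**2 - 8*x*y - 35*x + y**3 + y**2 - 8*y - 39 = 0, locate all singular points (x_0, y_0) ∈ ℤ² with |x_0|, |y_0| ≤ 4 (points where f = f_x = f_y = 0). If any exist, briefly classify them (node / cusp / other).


Singular points: {(-3, -2)}; classification: cusp.

Compute partial derivatives:
  f_x = -3*x**2 - 18*x - 2*y**2 - 8*y - 35.
  f_y = -4*x*y - 8*x + 3*y**2 + 2*y - 8.
Scan x_0 ∈ {−4, ..., 4}. For each x_0, f_y(x_0, y) is a polynomial in y; find its integer roots y ∈ {−4, ..., 4}, then test f_x and f at those candidates.
  x = -4: f_y(-4, y) = 3*y**2 + 18*y + 24; vanishes at y ∈ {-4, -2}. (-4, -4): f_x = -11 ≠ 0; (-4, -2): f_x = -3 ≠ 0.
  x = -3: f_y(-3, y) = 3*y**2 + 14*y + 16; vanishes at y ∈ {-2}. (-3, -2): f_x = 0, f = 0 — SINGULAR.
  x = -2: f_y(-2, y) = 3*y**2 + 10*y + 8; vanishes at y ∈ {-2}. (-2, -2): f_x = -3 ≠ 0.
  x = -1: f_y(-1, y) = 3*y**2 + 6*y; vanishes at y ∈ {-2, 0}. (-1, -2): f_x = -12 ≠ 0; (-1, 0): f_x = -20 ≠ 0.
  x = 0: f_y(0, y) = 3*y**2 + 2*y - 8; vanishes at y ∈ {-2}. (0, -2): f_x = -27 ≠ 0.
  x = 1: f_y(1, y) = 3*y**2 - 2*y - 16; vanishes at y ∈ {-2}. (1, -2): f_x = -48 ≠ 0.
  x = 2: f_y(2, y) = 3*y**2 - 6*y - 24; vanishes at y ∈ {-2, 4}. (2, -2): f_x = -75 ≠ 0; (2, 4): f_x = -147 ≠ 0.
  x = 3: f_y(3, y) = 3*y**2 - 10*y - 32; vanishes at y ∈ {-2}. (3, -2): f_x = -108 ≠ 0.
  x = 4: f_y(4, y) = 3*y**2 - 14*y - 40; vanishes at y ∈ {-2}. (4, -2): f_x = -147 ≠ 0.
Only singular point on the grid: (-3, -2).
Classify: substitute x = -3 + u, y = -2 + v and expand: f = -u**3 - 2*u*v**2 + v**3 + v**2.
No constant or linear terms (consistent with a singular point). Quadratic part: v**2. Cubic part: -u**3 - 2*u*v**2 + v**3.
The quadratic part v**2 is a perfect square, so there is a single (double) tangent line v = 0, i.e. y = -2. Restricting the cubic part to that line (v = 0) leaves -u**3 ≠ 0, so f is not divisible by v and the branch is v² ≈ u**3 to lowest order — this is a cusp.
Classification: cusp.


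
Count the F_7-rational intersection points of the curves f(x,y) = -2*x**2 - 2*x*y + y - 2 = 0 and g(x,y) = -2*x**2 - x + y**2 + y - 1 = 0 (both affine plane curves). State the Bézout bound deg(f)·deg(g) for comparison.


Common zeros: ∅; count = 0; Bézout bound = 4.

deg(f) = 2, deg(g) = 2, so Bézout bound = 4.
Scan x ∈ F_7. For each x, list the y ∈ F_7 with f(x, y) ≡ 0 and those with g(x, y) ≡ 0 (mod 7); the common zeros in that column are the intersection.
  x = 0: f ≡ 0 at y ∈ {2}; g ≡ 0 at y ∈ ∅; common: ∅.
  x = 1: f ≡ 0 at y ∈ {3}; g ≡ 0 at y ∈ ∅; common: ∅.
  x = 2: f ≡ 0 at y ∈ {6}; g ≡ 0 at y ∈ ∅; common: ∅.
  x = 3: f ≡ 0 at y ∈ {3}; g ≡ 0 at y ∈ ∅; common: ∅.
  x = 4: f ≡ 0 at y ∈ ∅; g ≡ 0 at y ∈ {1, 5}; common: ∅.
  x = 5: f ≡ 0 at y ∈ {2}; g ≡ 0 at y ∈ {0, 6}; common: ∅.
  x = 6: f ≡ 0 at y ∈ {6}; g ≡ 0 at y ∈ {1, 5}; common: ∅.
Collecting: common zeros = ∅, so the count is 0.
Comparison with the Bézout bound: 0 ≤ 4 = deg(f)·deg(g), as expected for curves with no common component (the affine F_7-count falls short of the bound because intersections may lie at infinity, over extension fields, or carry multiplicity).


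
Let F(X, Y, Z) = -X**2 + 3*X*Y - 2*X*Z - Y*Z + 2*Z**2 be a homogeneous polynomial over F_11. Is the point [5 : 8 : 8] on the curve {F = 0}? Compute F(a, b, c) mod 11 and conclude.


F(5,8,8) ≡ 2 (mod 11); P is NOT on the curve.

Evaluate F(5, 8, 8) term-by-term (mod 11).
  -X**2 ↦ -1·25·1·1 = -25
  3*X*Y ↦ 3·5·8·1 = 120
  -2*X*Z ↦ -2·5·1·8 = -80
  -Y*Z ↦ -1·1·8·8 = -64
  2*Z**2 ↦ 2·1·1·64 = 128
Sum: F(5, 8, 8) = (-25) + (120) + (-80) + (-64) + (128) = 79.
Reducing mod 11: 79 ≡ 2 (mod 11).
Since F(a, b, c) ≡ 2 ≠ 0 (mod 11), P does NOT lie on the curve.


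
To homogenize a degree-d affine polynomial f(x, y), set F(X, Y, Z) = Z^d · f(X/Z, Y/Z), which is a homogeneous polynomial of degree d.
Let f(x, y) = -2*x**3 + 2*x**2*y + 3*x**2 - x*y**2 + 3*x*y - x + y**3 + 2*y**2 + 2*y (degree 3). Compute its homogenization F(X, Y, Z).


F(X, Y, Z) = -2*X**3 + 2*X**2*Y + 3*X**2*Z - X*Y**2 + 3*X*Y*Z - X*Z**2 + Y**3 + 2*Y**2*Z + 2*Y*Z**2

deg(f) = 3.
Substitute x = X/Z, y = Y/Z into f, then multiply by Z^3.
  monomial -2·x^3·y^0 ↦ -2·X^3·Y^0·Z^0.
  monomial 2·x^2·y^1 ↦ 2·X^2·Y^1·Z^0.
  monomial 3·x^2·y^0 ↦ 3·X^2·Y^0·Z^1.
  monomial -1·x^1·y^2 ↦ -1·X^1·Y^2·Z^0.
  monomial 3·x^1·y^1 ↦ 3·X^1·Y^1·Z^1.
  monomial -1·x^1·y^0 ↦ -1·X^1·Y^0·Z^2.
  monomial 1·x^0·y^3 ↦ 1·X^0·Y^3·Z^0.
  monomial 2·x^0·y^2 ↦ 2·X^0·Y^2·Z^1.
  monomial 2·x^0·y^1 ↦ 2·X^0·Y^1·Z^2.
Collecting: F(X, Y, Z) = -2*X**3 + 2*X**2*Y + 3*X**2*Z - X*Y**2 + 3*X*Y*Z - X*Z**2 + Y**3 + 2*Y**2*Z + 2*Y*Z**2.


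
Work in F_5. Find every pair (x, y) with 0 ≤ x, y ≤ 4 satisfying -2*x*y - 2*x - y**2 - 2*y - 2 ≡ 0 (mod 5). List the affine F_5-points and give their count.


Affine F_5-points: {(0, 1), (0, 2), (1, 3), (4, 0)}; count = 4.

For each of the 25 pairs (x, y) ∈ F_5², evaluate f(x, y) mod 5. Record the zeros.
  x = 0: [0↦3, 1↦0, 2↦0, 3↦3, 4↦4]  zeros at y ∈ {1, 2}
  x = 1: [0↦1, 1↦1, 2↦4, 3↦0, 4↦4]  zeros at y ∈ {3}
  x = 2: [0↦4, 1↦2, 2↦3, 3↦2, 4↦4]  zeros at y ∈ ∅
  x = 3: [0↦2, 1↦3, 2↦2, 3↦4, 4↦4]  zeros at y ∈ ∅
  x = 4: [0↦0, 1↦4, 2↦1, 3↦1, 4↦4]  zeros at y ∈ {0}
Collecting zeros: affine points = {(0, 1), (0, 2), (1, 3), (4, 0)}.
Total count |C(F_5)_aff| = 4.


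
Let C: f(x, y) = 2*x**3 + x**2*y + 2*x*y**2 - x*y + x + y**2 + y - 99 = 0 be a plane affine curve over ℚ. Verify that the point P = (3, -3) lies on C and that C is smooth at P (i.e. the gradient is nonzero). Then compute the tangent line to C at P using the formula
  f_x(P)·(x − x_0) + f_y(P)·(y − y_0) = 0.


Tangent line at P: 58*x - 35*y - 279 = 0.

Step 1: f(3, -3) = 0, so P lies on C.
Step 2: partial derivatives
  f_x(x, y) = 6*x**2 + 2*x*y + 2*y**2 - y + 1, f_y(x, y) = x**2 + 4*x*y - x + 2*y + 1.
  f_x(P) = 58, f_y(P) = -35 (gradient nonzero, so P is smooth).
Step 3: tangent line at P: 58·(x − 3) + -35·(y − -3) = 0.
Expanding: 58*x - 35*y - 279 = 0.


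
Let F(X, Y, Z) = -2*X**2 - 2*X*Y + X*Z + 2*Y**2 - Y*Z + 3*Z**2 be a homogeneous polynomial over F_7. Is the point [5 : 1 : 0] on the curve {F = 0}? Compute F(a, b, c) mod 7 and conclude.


F(5,1,0) ≡ 5 (mod 7); P is NOT on the curve.

Evaluate F(5, 1, 0) term-by-term (mod 7).
  -2*X**2 ↦ -2·25·1·1 = -50
  -2*X*Y ↦ -2·5·1·1 = -10
  X*Z ↦ 1·5·1·0 = 0
  2*Y**2 ↦ 2·1·1·1 = 2
  -Y*Z ↦ -1·1·1·0 = 0
  3*Z**2 ↦ 3·1·1·0 = 0
Sum: F(5, 1, 0) = (-50) + (-10) + (0) + (2) + (0) + (0) = -58.
Reducing mod 7: -58 ≡ 5 (mod 7).
Since F(a, b, c) ≡ 5 ≠ 0 (mod 7), P does NOT lie on the curve.


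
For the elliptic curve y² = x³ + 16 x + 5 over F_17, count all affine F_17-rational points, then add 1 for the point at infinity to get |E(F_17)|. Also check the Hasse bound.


Affine points = {(7, 1), (7, 16), (8, 4), (8, 13), (10, 3), (10, 14), (11, 4), (11, 13), (12, 2), (12, 15), (13, 8), (13, 9), (14, 7), (14, 10), (15, 4), (15, 13)}; affine count = 16; |E(F_17)| = 17.

Discriminant check: Δ ∝ 4a³ + 27b² = 4·16³ + 27·5² = 4·4096 + 27·25 ≡ 8 (mod 17). Nonzero ⇒ E is nonsingular.
For each x ∈ F_17, compute rhs = x³ + 16·x + 5 mod 17, then count y ∈ F_17 with y² ≡ rhs.
  x = 0: rhs = 5, matching y values: none (0 points).
  x = 1: rhs = 5, matching y values: none (0 points).
  x = 2: rhs = 11, matching y values: none (0 points).
  x = 3: rhs = 12, matching y values: none (0 points).
  x = 4: rhs = 14, matching y values: none (0 points).
  x = 5: rhs = 6, matching y values: none (0 points).
  x = 6: rhs = 11, matching y values: none (0 points).
  x = 7: rhs = 1, matching y values: 1, 16 (2 points).
  x = 8: rhs = 16, matching y values: 4, 13 (2 points).
  x = 9: rhs = 11, matching y values: none (0 points).
  x = 10: rhs = 9, matching y values: 3, 14 (2 points).
  x = 11: rhs = 16, matching y values: 4, 13 (2 points).
  x = 12: rhs = 4, matching y values: 2, 15 (2 points).
  x = 13: rhs = 13, matching y values: 8, 9 (2 points).
  x = 14: rhs = 15, matching y values: 7, 10 (2 points).
  x = 15: rhs = 16, matching y values: 4, 13 (2 points).
  x = 16: rhs = 5, matching y values: none (0 points).
Total affine count: 16.
Full point count |E(F_17)| = 16 + 1 = 17.
Hasse bound: |17 − (17+1)| = |-1| = 1 ≤ 2√17 ≈ 8.2462 ✓.


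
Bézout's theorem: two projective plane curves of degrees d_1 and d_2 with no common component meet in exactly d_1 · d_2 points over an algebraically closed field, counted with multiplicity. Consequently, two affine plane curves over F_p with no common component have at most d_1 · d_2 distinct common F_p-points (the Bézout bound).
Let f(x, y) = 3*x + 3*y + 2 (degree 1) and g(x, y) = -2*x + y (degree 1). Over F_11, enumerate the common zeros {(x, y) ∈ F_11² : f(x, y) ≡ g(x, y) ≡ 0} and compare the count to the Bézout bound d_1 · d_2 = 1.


Common zeros: {(1, 2)}; count = 1; Bézout bound = 1.

deg(f) = 1, deg(g) = 1, so Bézout bound = 1.
Scan x ∈ F_11. For each x, list the y ∈ F_11 with f(x, y) ≡ 0 and those with g(x, y) ≡ 0 (mod 11); the common zeros in that column are the intersection.
  x = 0: f ≡ 0 at y ∈ {3}; g ≡ 0 at y ∈ {0}; common: ∅.
  x = 1: f ≡ 0 at y ∈ {2}; g ≡ 0 at y ∈ {2}; common: {2}.
  x = 2: f ≡ 0 at y ∈ {1}; g ≡ 0 at y ∈ {4}; common: ∅.
  x = 3: f ≡ 0 at y ∈ {0}; g ≡ 0 at y ∈ {6}; common: ∅.
  x = 4: f ≡ 0 at y ∈ {10}; g ≡ 0 at y ∈ {8}; common: ∅.
  x = 5: f ≡ 0 at y ∈ {9}; g ≡ 0 at y ∈ {10}; common: ∅.
  x = 6: f ≡ 0 at y ∈ {8}; g ≡ 0 at y ∈ {1}; common: ∅.
  x = 7: f ≡ 0 at y ∈ {7}; g ≡ 0 at y ∈ {3}; common: ∅.
  x = 8: f ≡ 0 at y ∈ {6}; g ≡ 0 at y ∈ {5}; common: ∅.
  x = 9: f ≡ 0 at y ∈ {5}; g ≡ 0 at y ∈ {7}; common: ∅.
  x = 10: f ≡ 0 at y ∈ {4}; g ≡ 0 at y ∈ {9}; common: ∅.
Collecting: common zeros = {(1, 2)}, so the count is 1.
Comparison with the Bézout bound: 1 ≤ 1 = deg(f)·deg(g), as expected for curves with no common component (the bound is attained).


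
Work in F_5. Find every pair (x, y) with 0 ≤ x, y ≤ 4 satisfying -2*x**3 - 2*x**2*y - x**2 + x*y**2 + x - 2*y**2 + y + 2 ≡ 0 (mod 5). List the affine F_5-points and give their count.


Affine F_5-points: {(1, 0), (1, 4), (2, 2), (3, 3), (3, 4), (4, 4)}; count = 6.

For each of the 25 pairs (x, y) ∈ F_5², evaluate f(x, y) mod 5. Record the zeros.
  x = 0: [0↦2, 1↦1, 2↦1, 3↦2, 4↦4]  zeros at y ∈ ∅
  x = 1: [0↦0, 1↦3, 2↦4, 3↦3, 4↦0]  zeros at y ∈ {0, 4}
  x = 2: [0↦4, 1↦2, 2↦0, 3↦3, 4↦1]  zeros at y ∈ {2}
  x = 3: [0↦2, 1↦1, 2↦2, 3↦0, 4↦0]  zeros at y ∈ {3, 4}
  x = 4: [0↦2, 1↦3, 2↦3, 3↦2, 4↦0]  zeros at y ∈ {4}
Collecting zeros: affine points = {(1, 0), (1, 4), (2, 2), (3, 3), (3, 4), (4, 4)}.
Total count |C(F_5)_aff| = 6.


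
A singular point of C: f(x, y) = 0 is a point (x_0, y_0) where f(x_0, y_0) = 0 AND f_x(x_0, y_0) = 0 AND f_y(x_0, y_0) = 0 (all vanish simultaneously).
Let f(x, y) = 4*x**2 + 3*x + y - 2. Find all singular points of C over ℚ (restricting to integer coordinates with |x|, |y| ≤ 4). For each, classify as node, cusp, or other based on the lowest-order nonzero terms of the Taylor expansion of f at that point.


No singular points in the scanned grid; C is smooth there.

Compute partial derivatives:
  f_x = 8*x + 3.
  f_y = 1.
f_y = 1 is a nonzero constant, so f_y never vanishes: no point (x, y) can satisfy f = f_x = f_y = 0. In particular no (x, y) ∈ {−4, ..., 4}² is singular; the curve is smooth.


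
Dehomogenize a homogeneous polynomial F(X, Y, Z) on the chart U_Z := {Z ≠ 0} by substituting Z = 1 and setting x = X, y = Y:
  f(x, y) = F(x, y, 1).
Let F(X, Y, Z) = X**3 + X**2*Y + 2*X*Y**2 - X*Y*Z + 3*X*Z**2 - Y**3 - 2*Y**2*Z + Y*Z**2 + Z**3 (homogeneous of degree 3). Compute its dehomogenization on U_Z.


f(x, y) = x**3 + x**2*y + 2*x*y**2 - x*y + 3*x - y**3 - 2*y**2 + y + 1

On U_Z we set Z = 1. Each monomial c·X^i·Y^j·Z^k in F becomes c·x^i·y^j·1^k = c·x^i·y^j.
Substituting Z = 1: F(X, Y, 1) = x**3 + x**2*y + 2*x*y**2 - x*y + 3*x - y**3 - 2*y**2 + y + 1.
Note: deg(f) ≤ deg(F) = 3; strict inequality happens when F is divisible by Z (lost terms).


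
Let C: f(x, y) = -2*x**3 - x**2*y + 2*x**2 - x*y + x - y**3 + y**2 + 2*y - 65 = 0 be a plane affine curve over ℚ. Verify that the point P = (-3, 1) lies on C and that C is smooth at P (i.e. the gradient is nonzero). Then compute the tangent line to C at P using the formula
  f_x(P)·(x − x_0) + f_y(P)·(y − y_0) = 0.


Tangent line at P: -60*x - 5*y - 175 = 0.

Step 1: f(-3, 1) = 0, so P lies on C.
Step 2: partial derivatives
  f_x(x, y) = -6*x**2 - 2*x*y + 4*x - y + 1, f_y(x, y) = -x**2 - x - 3*y**2 + 2*y + 2.
  f_x(P) = -60, f_y(P) = -5 (gradient nonzero, so P is smooth).
Step 3: tangent line at P: -60·(x − -3) + -5·(y − 1) = 0.
Expanding: -60*x - 5*y - 175 = 0.


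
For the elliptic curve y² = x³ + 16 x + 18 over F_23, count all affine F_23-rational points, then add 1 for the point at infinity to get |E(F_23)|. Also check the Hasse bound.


Affine points = {(0, 8), (0, 15), (1, 9), (1, 14), (2, 9), (2, 14), (3, 1), (3, 22), (4, 10), (4, 13), (5, 4), (5, 19), (6, 10), (6, 13), (7, 6), (7, 17), (12, 11), (12, 12), (13, 10), (13, 13), (16, 0), (20, 9), (20, 14), (21, 1), (21, 22), (22, 1), (22, 22)}; affine count = 27; |E(F_23)| = 28.

Discriminant check: Δ ∝ 4a³ + 27b² = 4·16³ + 27·18² = 4·4096 + 27·324 ≡ 16 (mod 23). Nonzero ⇒ E is nonsingular.
For each x ∈ F_23, compute rhs = x³ + 16·x + 18 mod 23, then count y ∈ F_23 with y² ≡ rhs.
  x = 0: rhs = 18, matching y values: 8, 15 (2 points).
  x = 1: rhs = 12, matching y values: 9, 14 (2 points).
  x = 2: rhs = 12, matching y values: 9, 14 (2 points).
  x = 3: rhs = 1, matching y values: 1, 22 (2 points).
  x = 4: rhs = 8, matching y values: 10, 13 (2 points).
  x = 5: rhs = 16, matching y values: 4, 19 (2 points).
  x = 6: rhs = 8, matching y values: 10, 13 (2 points).
  x = 7: rhs = 13, matching y values: 6, 17 (2 points).
  x = 8: rhs = 14, matching y values: none (0 points).
  x = 9: rhs = 17, matching y values: none (0 points).
  x = 10: rhs = 5, matching y values: none (0 points).
  x = 11: rhs = 7, matching y values: none (0 points).
  x = 12: rhs = 6, matching y values: 11, 12 (2 points).
  x = 13: rhs = 8, matching y values: 10, 13 (2 points).
  x = 14: rhs = 19, matching y values: none (0 points).
  x = 15: rhs = 22, matching y values: none (0 points).
  x = 16: rhs = 0, matching y values: 0 (1 points).
  x = 17: rhs = 5, matching y values: none (0 points).
  x = 18: rhs = 20, matching y values: none (0 points).
  x = 19: rhs = 5, matching y values: none (0 points).
  x = 20: rhs = 12, matching y values: 9, 14 (2 points).
  x = 21: rhs = 1, matching y values: 1, 22 (2 points).
  x = 22: rhs = 1, matching y values: 1, 22 (2 points).
Total affine count: 27.
Full point count |E(F_23)| = 27 + 1 = 28.
Hasse bound: |28 − (23+1)| = |4| = 4 ≤ 2√23 ≈ 9.5917 ✓.


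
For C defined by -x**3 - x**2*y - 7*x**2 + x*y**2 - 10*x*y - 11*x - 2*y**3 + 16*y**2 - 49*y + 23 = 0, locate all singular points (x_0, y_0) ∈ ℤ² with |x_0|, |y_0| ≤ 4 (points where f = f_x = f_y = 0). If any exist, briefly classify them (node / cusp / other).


Singular points: {(-3, 2)}; classification: cusp.

Compute partial derivatives:
  f_x = -3*x**2 - 2*x*y - 14*x + y**2 - 10*y - 11.
  f_y = -x**2 + 2*x*y - 10*x - 6*y**2 + 32*y - 49.
Scan x_0 ∈ {−4, ..., 4}. For each x_0, f_y(x_0, y) is a polynomial in y; find its integer roots y ∈ {−4, ..., 4}, then test f_x and f at those candidates.
  x = -4: f_y(-4, y) = -6*y**2 + 24*y - 25; no integer root y with |y| ≤ 4.
  x = -3: f_y(-3, y) = -6*y**2 + 26*y - 28; vanishes at y ∈ {2}. (-3, 2): f_x = 0, f = 0 — SINGULAR.
  x = -2: f_y(-2, y) = -6*y**2 + 28*y - 33; no integer root y with |y| ≤ 4.
  x = -1: f_y(-1, y) = -6*y**2 + 30*y - 40; no integer root y with |y| ≤ 4.
  x = 0: f_y(0, y) = -6*y**2 + 32*y - 49; no integer root y with |y| ≤ 4.
  x = 1: f_y(1, y) = -6*y**2 + 34*y - 60; no integer root y with |y| ≤ 4.
  x = 2: f_y(2, y) = -6*y**2 + 36*y - 73; no integer root y with |y| ≤ 4.
  x = 3: f_y(3, y) = -6*y**2 + 38*y - 88; no integer root y with |y| ≤ 4.
  x = 4: f_y(4, y) = -6*y**2 + 40*y - 105; no integer root y with |y| ≤ 4.
Only singular point on the grid: (-3, 2).
Classify: substitute x = -3 + u, y = 2 + v and expand: f = -u**3 - u**2*v + u*v**2 - 2*v**3 + v**2.
No constant or linear terms (consistent with a singular point). Quadratic part: v**2. Cubic part: -u**3 - u**2*v + u*v**2 - 2*v**3.
The quadratic part v**2 is a perfect square, so there is a single (double) tangent line v = 0, i.e. y = 2. Restricting the cubic part to that line (v = 0) leaves -u**3 ≠ 0, so f is not divisible by v and the branch is v² ≈ u**3 to lowest order — this is a cusp.
Classification: cusp.


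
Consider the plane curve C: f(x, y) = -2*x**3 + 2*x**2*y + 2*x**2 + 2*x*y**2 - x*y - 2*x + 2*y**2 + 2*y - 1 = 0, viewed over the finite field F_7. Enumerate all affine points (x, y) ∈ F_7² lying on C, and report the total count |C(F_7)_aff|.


Affine F_7-points: {(1, 3), (1, 5), (4, 0), (4, 4), (6, 6)}; count = 5.

For each of the 49 pairs (x, y) ∈ F_7², evaluate f(x, y) mod 7. Record the zeros.
  x = 0: [0↦6, 1↦3, 2↦4, 3↦2, 4↦4, 5↦3, 6↦6]  zeros at y ∈ ∅
  x = 1: [0↦4, 1↦4, 2↦5, 3↦0, 4↦3, 5↦0, 6↦5]  zeros at y ∈ {3, 5}
  x = 2: [0↦1, 1↦1, 2↦6, 3↦2, 4↦3, 5↦2, 6↦6]  zeros at y ∈ ∅
  x = 3: [0↦6, 1↦3, 2↦2, 3↦3, 4↦6, 5↦4, 6↦4]  zeros at y ∈ ∅
  x = 4: [0↦0, 1↦5, 2↦2, 3↦5, 4↦0, 5↦1, 6↦1]  zeros at y ∈ {0, 4}
  x = 5: [0↦6, 1↦2, 2↦1, 3↦3, 4↦1, 5↦2, 6↦6]  zeros at y ∈ ∅
  x = 6: [0↦5, 1↦3, 2↦1, 3↦6, 4↦4, 5↦2, 6↦0]  zeros at y ∈ {6}
Collecting zeros: affine points = {(1, 3), (1, 5), (4, 0), (4, 4), (6, 6)}.
Total count |C(F_7)_aff| = 5.
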